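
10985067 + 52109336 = 63094403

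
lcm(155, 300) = 9300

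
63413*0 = 0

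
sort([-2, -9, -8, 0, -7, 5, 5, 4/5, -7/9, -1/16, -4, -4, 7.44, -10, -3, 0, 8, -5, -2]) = [-10, -9, -8, -7, -5, -4, -4, -3, -2, -2, -7/9, -1/16, 0, 0, 4/5, 5, 5, 7.44, 8]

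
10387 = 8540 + 1847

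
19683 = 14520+5163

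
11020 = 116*95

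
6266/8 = 783 + 1/4 = 783.25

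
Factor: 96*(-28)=-1*2^7*3^1*7^1=-2688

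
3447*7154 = 24659838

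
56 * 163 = 9128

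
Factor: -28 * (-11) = 2^2 * 7^1 * 11^1 = 308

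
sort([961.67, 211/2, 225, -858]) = [-858, 211/2, 225, 961.67]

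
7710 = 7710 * 1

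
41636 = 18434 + 23202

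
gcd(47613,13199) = 1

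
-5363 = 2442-7805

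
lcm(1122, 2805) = 5610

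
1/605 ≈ 0.00165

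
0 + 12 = 12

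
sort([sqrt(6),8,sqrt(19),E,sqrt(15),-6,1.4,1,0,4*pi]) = [-6,0,1,1.4,sqrt(6),E,sqrt(15),sqrt(19),8,4*pi]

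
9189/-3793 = -2 - 1603/3793 ≈ -2.42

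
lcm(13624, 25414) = 1321528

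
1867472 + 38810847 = 40678319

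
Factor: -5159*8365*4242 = -1*2^1*3^1*5^1*7^3*11^1*67^1*101^1*239^1 = -183063658470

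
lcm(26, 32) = 416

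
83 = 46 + 37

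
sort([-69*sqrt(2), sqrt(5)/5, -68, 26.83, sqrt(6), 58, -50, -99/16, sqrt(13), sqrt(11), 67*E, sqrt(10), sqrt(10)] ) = [-69*sqrt(2), -68, -50, -99/16, sqrt(5)/5, sqrt(6), sqrt(10), sqrt(10), sqrt(11), sqrt(13), 26.83, 58, 67*E] 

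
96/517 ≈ 0.186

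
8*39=312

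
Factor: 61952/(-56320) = -1*2^(-1)*5^(-1)*11^1 = -11/10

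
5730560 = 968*5920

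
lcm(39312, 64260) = 3341520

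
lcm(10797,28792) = 86376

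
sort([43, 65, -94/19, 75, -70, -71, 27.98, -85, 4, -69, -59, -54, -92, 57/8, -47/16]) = [-92, -85, -71, -70, -69, -59, -54, -94/19, -47/16, 4, 57/8, 27.98, 43, 65, 75]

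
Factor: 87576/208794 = 2^2*17^ (-1)*23^ (-1)*41^1 = 164/391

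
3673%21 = 19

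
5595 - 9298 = -3703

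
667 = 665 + 2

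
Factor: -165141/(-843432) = 2^(-3)*3^1*59^1*113^(-1) = 177/904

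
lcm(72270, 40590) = 2963070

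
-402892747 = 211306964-614199711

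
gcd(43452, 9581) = 1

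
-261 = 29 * (-9)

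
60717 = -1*(-60717)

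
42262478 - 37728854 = 4533624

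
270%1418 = 270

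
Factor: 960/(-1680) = -1 * 2^2 * 7^(-1) = -4/7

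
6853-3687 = 3166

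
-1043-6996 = -8039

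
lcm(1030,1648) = 8240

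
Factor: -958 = -1 * 2^1 * 479^1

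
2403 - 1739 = 664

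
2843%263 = 213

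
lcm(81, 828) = 7452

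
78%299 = 78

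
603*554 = 334062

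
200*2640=528000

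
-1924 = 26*(-74)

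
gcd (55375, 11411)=1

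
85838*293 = 25150534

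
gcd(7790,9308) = 2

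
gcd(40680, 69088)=8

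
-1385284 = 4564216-5949500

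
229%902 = 229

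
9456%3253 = 2950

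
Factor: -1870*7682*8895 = -1*2^2*3^1*5^2*11^1*17^1*23^1*167^1*593^1 = -127779699300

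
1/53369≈0.0000187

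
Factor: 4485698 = 2^1*7^1*373^1*859^1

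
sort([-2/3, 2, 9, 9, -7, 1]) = [-7, -2/3, 1, 2, 9, 9]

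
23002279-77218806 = -54216527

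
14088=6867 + 7221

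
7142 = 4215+2927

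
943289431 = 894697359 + 48592072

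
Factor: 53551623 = 3^1 * 17850541^1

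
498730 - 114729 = 384001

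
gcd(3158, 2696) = 2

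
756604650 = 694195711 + 62408939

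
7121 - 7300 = -179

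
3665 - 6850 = -3185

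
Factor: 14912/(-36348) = -1 * 2^4 * 3^(-1) * 13^(-1) = -16/39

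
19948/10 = 9974/5 = 1994.80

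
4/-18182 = -2/9091 ≈ -0.000220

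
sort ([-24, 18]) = [-24, 18]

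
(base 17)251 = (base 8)1230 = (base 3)220121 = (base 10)664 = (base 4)22120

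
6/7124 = 3/3562 ≈ 0.000842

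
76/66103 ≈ 0.00115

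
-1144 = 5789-6933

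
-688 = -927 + 239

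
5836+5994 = 11830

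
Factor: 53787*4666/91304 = 2^(-2)*3^1*101^(-1)*113^(-1)*2333^1*17929^1 = 125485071/45652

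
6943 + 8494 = 15437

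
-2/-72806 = 1/36403 ≈ 0.0000275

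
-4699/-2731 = 1 + 1968/2731 ≈ 1.72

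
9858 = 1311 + 8547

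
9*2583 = 23247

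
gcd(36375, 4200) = 75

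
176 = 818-642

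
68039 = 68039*1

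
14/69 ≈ 0.203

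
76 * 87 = 6612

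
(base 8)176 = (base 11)105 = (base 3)11200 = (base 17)77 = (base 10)126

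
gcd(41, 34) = 1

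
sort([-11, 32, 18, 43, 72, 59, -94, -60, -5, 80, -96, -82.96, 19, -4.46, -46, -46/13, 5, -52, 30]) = [-96, -94, -82.96, -60, -52, -46, -11, -5, -4.46, -46/13, 5, 18, 19, 30, 32, 43, 59, 72, 80]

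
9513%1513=435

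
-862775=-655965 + -206810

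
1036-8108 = -7072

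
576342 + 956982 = 1533324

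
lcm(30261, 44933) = 1482789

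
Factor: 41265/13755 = 3^1 = 3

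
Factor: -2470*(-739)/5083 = 2^1*5^1*17^(-1)*19^1*23^(-1)*739^1 = 140410/391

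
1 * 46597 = 46597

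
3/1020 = 1/340 ≈ 0.00294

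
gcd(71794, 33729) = 1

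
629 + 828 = 1457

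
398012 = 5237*76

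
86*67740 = 5825640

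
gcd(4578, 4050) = 6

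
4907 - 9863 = -4956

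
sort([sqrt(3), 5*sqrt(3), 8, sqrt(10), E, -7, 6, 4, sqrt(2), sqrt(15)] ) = [-7, sqrt(2), sqrt(3), E, sqrt(10), sqrt(15), 4, 6, 8, 5*sqrt(3)] 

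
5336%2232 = 872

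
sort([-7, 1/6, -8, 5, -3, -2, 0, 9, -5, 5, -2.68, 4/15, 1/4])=[-8, -7, -5, -3, -2.68, -2, 0, 1/6, 1/4, 4/15, 5, 5, 9]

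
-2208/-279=7 + 85/93≈7.91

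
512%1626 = 512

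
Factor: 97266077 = 47^1 * 53^1 * 39047^1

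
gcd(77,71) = 1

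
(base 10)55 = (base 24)27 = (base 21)2d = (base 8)67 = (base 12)47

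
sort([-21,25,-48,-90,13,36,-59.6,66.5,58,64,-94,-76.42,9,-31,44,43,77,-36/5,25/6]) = [-94,-90,-76.42,-59.6,-48,-31,-21,-36/5,25/6,9,13,25,36,43,44,58,64,66.5,77]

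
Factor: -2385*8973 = -1*3^4*5^1*53^1*997^1 = -21400605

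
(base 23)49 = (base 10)101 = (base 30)3b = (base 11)92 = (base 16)65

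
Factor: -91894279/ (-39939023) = 19^1*127^1*38083^1*39939023^ (-1)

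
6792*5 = 33960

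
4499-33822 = -29323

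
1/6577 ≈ 0.000152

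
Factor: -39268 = -1*2^2*9817^1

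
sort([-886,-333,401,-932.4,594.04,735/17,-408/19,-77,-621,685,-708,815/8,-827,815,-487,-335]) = [-932.4,-886,-827,-708,-621,-487,-335,-333,-77,-408/19,735/17,815/8,401,594.04,685,815]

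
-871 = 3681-4552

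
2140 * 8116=17368240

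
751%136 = 71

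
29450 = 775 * 38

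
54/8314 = 27/4157 ≈ 0.00650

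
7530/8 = 941+1/4 = 941.25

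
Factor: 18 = 2^1 * 3^2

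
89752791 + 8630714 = 98383505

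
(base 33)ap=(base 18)11d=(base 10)355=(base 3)111011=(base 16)163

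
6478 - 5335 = 1143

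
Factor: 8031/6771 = 37^(-1)*61^(-1)*2677^1 = 2677/2257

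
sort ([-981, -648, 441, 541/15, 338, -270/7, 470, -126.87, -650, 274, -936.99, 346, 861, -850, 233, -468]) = [-981, -936.99, -850, -650, -648, -468, -126.87, -270/7, 541/15, 233, 274, 338, 346, 441, 470, 861]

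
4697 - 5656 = -959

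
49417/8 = 6177 + 1/8 ≈ 6177.13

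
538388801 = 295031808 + 243356993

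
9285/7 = 1326 + 3/7 ≈ 1326.43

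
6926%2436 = 2054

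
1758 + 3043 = 4801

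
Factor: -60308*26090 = -1*2^3*5^1*2609^1*15077^1 = -1573435720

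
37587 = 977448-939861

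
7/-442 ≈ -0.0158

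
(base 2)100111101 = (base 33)9k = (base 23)di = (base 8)475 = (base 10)317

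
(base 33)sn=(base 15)432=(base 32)tj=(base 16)3b3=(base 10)947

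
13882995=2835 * 4897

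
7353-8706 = -1353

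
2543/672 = 3+527/672 ≈ 3.78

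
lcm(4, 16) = 16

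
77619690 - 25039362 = 52580328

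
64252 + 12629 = 76881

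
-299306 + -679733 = -979039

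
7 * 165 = 1155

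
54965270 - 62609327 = -7644057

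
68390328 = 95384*717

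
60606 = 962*63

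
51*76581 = 3905631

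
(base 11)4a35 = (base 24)b9k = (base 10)6572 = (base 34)5na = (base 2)1100110101100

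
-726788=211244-938032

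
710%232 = 14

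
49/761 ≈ 0.0644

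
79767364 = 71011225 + 8756139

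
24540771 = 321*76451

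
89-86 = 3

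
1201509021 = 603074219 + 598434802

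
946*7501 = 7095946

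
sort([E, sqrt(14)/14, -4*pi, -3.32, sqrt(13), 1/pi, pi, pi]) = [-4*pi, -3.32, sqrt(14)/14, 1/pi, E, pi, pi, sqrt(13)]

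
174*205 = 35670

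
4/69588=1/17397≈0.0000575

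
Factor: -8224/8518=-1*2^4*257^1*4259^(-1)=-4112/4259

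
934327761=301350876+632976885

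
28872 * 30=866160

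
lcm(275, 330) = 1650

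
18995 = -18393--37388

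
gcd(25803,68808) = 8601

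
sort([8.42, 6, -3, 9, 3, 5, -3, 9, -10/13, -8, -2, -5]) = [-8, -5, -3, -3, -2, -10/13, 3, 5, 6, 8.42, 9, 9]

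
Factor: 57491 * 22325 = 5^2 * 7^1 * 19^1 * 43^1 * 47^1 * 191^1 = 1283486575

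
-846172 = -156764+-689408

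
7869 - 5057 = 2812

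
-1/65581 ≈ -0.0000152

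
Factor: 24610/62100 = 2^(-1) * 3^(-3) * 5^(-1) * 107^1 = 107/270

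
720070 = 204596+515474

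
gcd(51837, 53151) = 3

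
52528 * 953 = 50059184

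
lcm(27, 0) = 0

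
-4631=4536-9167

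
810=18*45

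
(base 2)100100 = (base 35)11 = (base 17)22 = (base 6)100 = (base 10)36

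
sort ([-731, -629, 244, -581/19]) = [-731, -629, -581/19, 244]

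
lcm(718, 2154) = 2154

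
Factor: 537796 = 2^2*7^1*19207^1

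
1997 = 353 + 1644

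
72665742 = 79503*914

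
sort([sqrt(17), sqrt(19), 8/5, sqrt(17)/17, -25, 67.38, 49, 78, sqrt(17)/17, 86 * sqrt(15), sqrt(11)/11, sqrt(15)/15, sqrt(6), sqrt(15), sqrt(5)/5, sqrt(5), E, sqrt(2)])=[-25, sqrt(17)/17, sqrt(17)/17, sqrt(15)/15, sqrt(11)/11, sqrt(5)/5, sqrt(2), 8/5, sqrt(5), sqrt(6), E, sqrt(15), sqrt(17), sqrt(19), 49, 67.38, 78, 86 * sqrt(15)]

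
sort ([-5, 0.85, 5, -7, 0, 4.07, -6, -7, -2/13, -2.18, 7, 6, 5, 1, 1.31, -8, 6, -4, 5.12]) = [-8, -7, -7, -6, -5, -4, -2.18, -2/13, 0, 0.85, 1, 1.31, 4.07, 5, 5, 5.12, 6, 6, 7]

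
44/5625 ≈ 0.00782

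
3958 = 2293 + 1665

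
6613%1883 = 964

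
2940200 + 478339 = 3418539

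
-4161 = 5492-9653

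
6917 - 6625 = 292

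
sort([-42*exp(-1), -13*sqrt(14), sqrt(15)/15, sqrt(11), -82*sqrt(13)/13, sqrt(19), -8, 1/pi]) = [-13*sqrt(14), -82*sqrt(13)/13, -42*exp(-1), -8, sqrt(15)/15, 1/pi, sqrt(11), sqrt(19)]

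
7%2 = 1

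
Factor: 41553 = 3^7 * 19^1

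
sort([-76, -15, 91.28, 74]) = [-76, -15, 74, 91.28]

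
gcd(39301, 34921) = 1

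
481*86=41366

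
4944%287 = 65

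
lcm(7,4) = 28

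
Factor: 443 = 443^1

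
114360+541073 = 655433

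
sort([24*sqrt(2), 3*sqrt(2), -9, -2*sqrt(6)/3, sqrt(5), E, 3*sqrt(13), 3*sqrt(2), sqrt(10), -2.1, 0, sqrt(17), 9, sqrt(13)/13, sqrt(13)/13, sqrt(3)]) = [-9, -2.1, -2*sqrt(6)/3, 0, sqrt(13)/13, sqrt(13)/13, sqrt(3), sqrt(5), E, sqrt(10), sqrt(17), 3*sqrt(2), 3*sqrt(2), 9, 3*sqrt(13), 24*sqrt(2)]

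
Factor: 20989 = 139^1*151^1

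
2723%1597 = 1126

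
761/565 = 1 + 196/565 ≈ 1.35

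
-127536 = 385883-513419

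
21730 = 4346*5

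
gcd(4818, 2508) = 66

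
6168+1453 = 7621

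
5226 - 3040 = 2186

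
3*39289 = 117867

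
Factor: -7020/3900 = -1*3^2*5^ (-1) = -9/5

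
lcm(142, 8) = 568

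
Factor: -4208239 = -1 * 7^1 * 47^1 * 12791^1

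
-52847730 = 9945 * (-5314)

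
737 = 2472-1735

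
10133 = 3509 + 6624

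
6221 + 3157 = 9378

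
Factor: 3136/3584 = 2^(-3) * 7^1 = 7/8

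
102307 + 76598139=76700446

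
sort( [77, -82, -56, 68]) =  [-82, -56, 68, 77]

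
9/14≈0.643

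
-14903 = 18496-33399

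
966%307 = 45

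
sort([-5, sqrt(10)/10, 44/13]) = [-5, sqrt(10)/10, 44/13]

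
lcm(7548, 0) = 0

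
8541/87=2847/29 ≈ 98.17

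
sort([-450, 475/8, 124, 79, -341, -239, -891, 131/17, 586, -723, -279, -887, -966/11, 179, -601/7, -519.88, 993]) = [-891, -887, -723, -519.88, -450, -341, -279, -239, -966/11, -601/7, 131/17, 475/8, 79, 124, 179, 586, 993]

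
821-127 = 694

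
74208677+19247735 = 93456412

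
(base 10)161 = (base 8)241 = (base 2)10100001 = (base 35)4l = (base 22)77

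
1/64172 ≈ 0.0000156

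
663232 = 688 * 964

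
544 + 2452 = 2996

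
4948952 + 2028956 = 6977908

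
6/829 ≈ 0.00724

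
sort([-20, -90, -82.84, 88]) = [-90, -82.84, -20, 88]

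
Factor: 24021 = 3^2*17^1*157^1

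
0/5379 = 0 = 0.00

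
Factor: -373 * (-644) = 2^2 * 7^1 * 23^1 * 373^1 = 240212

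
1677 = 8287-6610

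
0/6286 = 0 = 0.00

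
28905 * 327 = 9451935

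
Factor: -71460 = -1 * 2^2 * 3^2 * 5^1 * 397^1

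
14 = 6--8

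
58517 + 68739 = 127256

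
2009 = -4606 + 6615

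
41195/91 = 452 + 9/13 ≈ 452.69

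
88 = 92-4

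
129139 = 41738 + 87401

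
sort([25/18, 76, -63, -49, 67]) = [-63, -49, 25/18, 67, 76]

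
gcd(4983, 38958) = 453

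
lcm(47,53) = 2491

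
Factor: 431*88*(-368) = -1*2^7*11^1*23^1*431^1 = -13957504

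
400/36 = 100/9 ≈ 11.11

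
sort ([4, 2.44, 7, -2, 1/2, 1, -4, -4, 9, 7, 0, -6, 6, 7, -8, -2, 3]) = [-8, -6, -4, -4, -2, -2, 0, 1/2, 1, 2.44, 3, 4, 6, 7, 7, 7, 9]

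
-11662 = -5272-6390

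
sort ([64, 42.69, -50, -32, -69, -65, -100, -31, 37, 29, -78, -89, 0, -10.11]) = [-100, -89, -78, -69, -65, -50, -32, -31, -10.11, 0, 29, 37, 42.69, 64]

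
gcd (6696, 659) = 1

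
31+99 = 130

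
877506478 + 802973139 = 1680479617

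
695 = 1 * 695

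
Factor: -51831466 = -1 * 2^1 * 23^1 * 1126771^1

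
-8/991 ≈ -0.00807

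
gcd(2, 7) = 1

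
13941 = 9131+4810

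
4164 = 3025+1139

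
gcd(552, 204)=12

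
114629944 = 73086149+41543795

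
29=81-52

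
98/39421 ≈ 0.00249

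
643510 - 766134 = -122624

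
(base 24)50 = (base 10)120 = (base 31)3r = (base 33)3l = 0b1111000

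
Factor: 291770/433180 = 2^(-1) * 11^(-2) * 163^1 = 163/242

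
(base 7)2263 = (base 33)p4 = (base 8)1475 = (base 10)829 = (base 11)694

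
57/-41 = -1 - 16/41 ≈ -1.39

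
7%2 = 1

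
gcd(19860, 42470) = 10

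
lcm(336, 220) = 18480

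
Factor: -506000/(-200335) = 2^4*5^2*11^1*23^1*103^(-1)*389^(-1) = 101200/40067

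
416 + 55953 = 56369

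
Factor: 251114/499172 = 2^(-1) * 23^1 * 53^1 * 103^1 * 124793^(-1) = 125557/249586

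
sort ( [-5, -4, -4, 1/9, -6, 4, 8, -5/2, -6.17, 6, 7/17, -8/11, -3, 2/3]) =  [-6.17, -6, -5, -4, -4, -3, -5/2, -8/11, 1/9, 7/17, 2/3, 4, 6, 8]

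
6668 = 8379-1711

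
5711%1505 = 1196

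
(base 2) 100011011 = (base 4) 10123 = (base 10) 283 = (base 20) e3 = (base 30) 9d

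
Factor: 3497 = 13^1*269^1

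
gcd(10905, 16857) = 3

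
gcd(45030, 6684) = 6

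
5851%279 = 271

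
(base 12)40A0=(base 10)7032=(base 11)5313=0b1101101111000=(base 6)52320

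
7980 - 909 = 7071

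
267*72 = 19224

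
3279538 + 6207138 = 9486676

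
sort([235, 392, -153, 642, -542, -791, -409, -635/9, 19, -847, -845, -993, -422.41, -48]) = [-993, -847, -845, -791, -542, -422.41, -409, -153, -635/9, -48, 19, 235, 392, 642]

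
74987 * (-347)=-26020489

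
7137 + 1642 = 8779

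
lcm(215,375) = 16125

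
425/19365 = 85/3873 ≈ 0.0219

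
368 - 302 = 66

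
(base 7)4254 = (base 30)1k9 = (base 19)438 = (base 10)1509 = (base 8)2745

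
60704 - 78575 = -17871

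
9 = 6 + 3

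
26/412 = 13/206 ≈ 0.0631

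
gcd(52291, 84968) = 1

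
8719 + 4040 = 12759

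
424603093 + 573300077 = 997903170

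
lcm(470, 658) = 3290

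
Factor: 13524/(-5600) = -1*2^(-3)*3^1*5^(-2)*7^1*23^1 = -483/200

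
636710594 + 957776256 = 1594486850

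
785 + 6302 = 7087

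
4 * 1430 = 5720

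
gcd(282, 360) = 6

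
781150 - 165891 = 615259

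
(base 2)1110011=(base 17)6d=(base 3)11021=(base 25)4f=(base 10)115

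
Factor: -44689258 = -1*2^1*97^1*230357^1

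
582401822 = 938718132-356316310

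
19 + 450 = 469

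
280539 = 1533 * 183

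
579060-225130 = 353930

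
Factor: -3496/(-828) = 2^1*3^(-2)*19^1 = 38/9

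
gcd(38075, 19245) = 5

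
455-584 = -129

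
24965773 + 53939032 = 78904805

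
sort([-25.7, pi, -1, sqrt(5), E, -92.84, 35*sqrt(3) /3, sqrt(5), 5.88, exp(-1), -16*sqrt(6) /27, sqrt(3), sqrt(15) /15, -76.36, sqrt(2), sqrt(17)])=[-92.84, -76.36, -25.7, -16*sqrt(6) /27, -1, sqrt(15) /15, exp(-1), sqrt(2), sqrt(3), sqrt(5), sqrt(5), E, pi, sqrt(17), 5.88, 35*sqrt(3) /3]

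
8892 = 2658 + 6234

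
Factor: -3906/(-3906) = 1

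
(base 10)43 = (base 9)47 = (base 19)25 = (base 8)53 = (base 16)2b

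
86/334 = 43/167 ≈ 0.257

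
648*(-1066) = -690768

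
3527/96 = 36 + 71/96 ≈ 36.74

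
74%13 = 9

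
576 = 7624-7048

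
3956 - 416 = 3540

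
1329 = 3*443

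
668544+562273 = 1230817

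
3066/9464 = 219/676 ≈ 0.324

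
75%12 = 3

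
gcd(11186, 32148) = 94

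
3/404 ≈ 0.00743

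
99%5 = 4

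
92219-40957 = 51262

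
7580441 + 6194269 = 13774710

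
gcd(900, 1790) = 10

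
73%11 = 7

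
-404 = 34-438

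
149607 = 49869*3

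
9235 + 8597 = 17832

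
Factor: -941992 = -1 * 2^3 * 73^1 * 1613^1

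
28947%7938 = 5133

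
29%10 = 9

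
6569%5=4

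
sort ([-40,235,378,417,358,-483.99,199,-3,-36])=[-483.99,-40,-36,-3,199,235,358,378,417]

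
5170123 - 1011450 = 4158673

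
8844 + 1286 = 10130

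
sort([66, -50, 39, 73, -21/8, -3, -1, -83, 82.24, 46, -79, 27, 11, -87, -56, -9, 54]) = [-87, -83, -79, -56, -50, -9, -3, -21/8, -1, 11, 27, 39, 46, 54, 66, 73, 82.24]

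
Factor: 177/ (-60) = -1*2^ (-2)*5^ (-1)*59^1 = -59/20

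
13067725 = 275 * 47519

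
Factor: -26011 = -1*19^1*37^2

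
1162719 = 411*2829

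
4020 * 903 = 3630060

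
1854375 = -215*(-8625)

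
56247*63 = 3543561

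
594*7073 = 4201362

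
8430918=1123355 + 7307563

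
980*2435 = 2386300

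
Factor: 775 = 5^2*31^1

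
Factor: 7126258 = 2^1*557^1*6397^1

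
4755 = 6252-1497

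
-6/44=-3/22 ≈ -0.136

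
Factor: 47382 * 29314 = 2^2 * 3^1 * 53^1 * 149^1 * 14657^1 = 1388955948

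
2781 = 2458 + 323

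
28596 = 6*4766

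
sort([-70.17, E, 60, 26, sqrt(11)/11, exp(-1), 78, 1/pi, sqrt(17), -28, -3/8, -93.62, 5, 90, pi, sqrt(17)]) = [-93.62, -70.17, -28, -3/8, sqrt(11)/11, 1/pi, exp(-1), E, pi, sqrt(17), sqrt(17), 5, 26, 60, 78, 90]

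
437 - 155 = 282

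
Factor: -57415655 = -1*5^1*11^1*1043921^1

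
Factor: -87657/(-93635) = 3^1 * 5^(-1) * 307^(-1) * 479^1 = 1437/1535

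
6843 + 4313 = 11156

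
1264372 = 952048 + 312324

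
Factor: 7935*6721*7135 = 3^1*5^2*11^1*13^1*23^2*47^1*1427^1 = 380517648225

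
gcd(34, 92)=2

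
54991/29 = 1896 + 7/29 ≈ 1896.24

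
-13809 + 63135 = 49326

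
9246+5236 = 14482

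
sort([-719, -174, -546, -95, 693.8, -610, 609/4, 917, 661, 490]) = [-719, -610, -546, -174, -95, 609/4, 490, 661, 693.8, 917]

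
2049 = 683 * 3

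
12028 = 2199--9829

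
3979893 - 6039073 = -2059180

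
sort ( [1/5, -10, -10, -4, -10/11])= [-10, -10, -4, -10/11, 1/5]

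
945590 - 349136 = 596454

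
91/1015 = 13/145 ≈ 0.0897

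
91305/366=249 + 57/122 ≈ 249.47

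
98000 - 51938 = 46062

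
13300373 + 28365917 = 41666290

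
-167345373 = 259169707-426515080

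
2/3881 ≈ 0.000515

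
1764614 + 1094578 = 2859192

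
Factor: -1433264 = -1*2^4*7^1*67^1*191^1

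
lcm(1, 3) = 3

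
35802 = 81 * 442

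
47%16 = 15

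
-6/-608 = 3/304 ≈ 0.00987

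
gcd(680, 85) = 85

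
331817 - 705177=-373360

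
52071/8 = 6508 + 7/8 ≈ 6508.88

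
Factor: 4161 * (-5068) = -1 * 2^2 * 3^1 * 7^1 * 19^1 * 73^1 * 181^1 = -21087948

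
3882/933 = 4+50/311 ≈ 4.16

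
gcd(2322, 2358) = 18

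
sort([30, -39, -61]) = [-61, -39, 30]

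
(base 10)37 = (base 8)45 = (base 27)1a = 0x25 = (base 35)12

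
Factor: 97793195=5^1*733^1*26683^1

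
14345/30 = 478+1/6 ≈ 478.17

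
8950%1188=634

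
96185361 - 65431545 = 30753816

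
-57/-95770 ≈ 0.000595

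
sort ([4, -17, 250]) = [-17, 4, 250]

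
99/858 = 3/26 ≈ 0.115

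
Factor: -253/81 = -1*3^(-4)*11^1*23^1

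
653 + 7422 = 8075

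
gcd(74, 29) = 1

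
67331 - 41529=25802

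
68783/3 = 22927 + 2/3 ≈ 22927.67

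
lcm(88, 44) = 88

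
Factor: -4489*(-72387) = 3^3*7^1*67^2*383^1 = 324945243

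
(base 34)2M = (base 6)230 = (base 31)2S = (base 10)90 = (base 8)132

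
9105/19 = 479+4/19 ≈ 479.21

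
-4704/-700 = 6+18/25 = 6.72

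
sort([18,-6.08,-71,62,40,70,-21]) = [-71,-21,-6.08,18,40,62,70]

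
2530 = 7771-5241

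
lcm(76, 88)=1672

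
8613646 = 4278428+4335218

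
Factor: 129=3^1*43^1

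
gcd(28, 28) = 28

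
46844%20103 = 6638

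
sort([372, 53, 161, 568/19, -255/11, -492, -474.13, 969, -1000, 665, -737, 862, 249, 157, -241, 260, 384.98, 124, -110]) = [-1000, -737, -492, -474.13, -241, -110, -255/11, 568/19, 53, 124, 157, 161, 249, 260, 372, 384.98, 665, 862, 969]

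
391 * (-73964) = -28919924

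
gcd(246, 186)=6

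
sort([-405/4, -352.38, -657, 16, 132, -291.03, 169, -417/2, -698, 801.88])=[-698, -657, -352.38, -291.03, -417/2, -405/4, 16, 132, 169, 801.88]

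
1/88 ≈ 0.0114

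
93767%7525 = 3467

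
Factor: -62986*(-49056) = 2^6*3^1*7^2*11^1*73^1*409^1 = 3089841216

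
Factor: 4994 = 2^1*11^1*227^1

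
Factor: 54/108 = 2^(-1) = 1/2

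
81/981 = 9/109 ≈ 0.0826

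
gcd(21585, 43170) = 21585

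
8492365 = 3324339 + 5168026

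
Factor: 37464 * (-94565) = -1 * 2^3 * 3^1 * 5^1 * 7^1 * 223^1 * 18913^1 = -3542783160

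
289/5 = 57 + 4/5 = 57.80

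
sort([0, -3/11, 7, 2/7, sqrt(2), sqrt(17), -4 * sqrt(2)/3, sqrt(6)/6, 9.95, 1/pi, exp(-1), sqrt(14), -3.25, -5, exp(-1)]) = [-5, -3.25, -4 * sqrt(2)/3, -3/11, 0, 2/7, 1/pi, exp(-1), exp(-1), sqrt(6)/6, sqrt(2), sqrt(14), sqrt(17), 7, 9.95]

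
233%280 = 233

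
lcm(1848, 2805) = 157080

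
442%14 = 8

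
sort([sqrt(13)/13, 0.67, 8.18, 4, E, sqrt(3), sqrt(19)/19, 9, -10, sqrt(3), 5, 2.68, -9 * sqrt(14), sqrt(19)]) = [-9 * sqrt(14), -10, sqrt(19)/19, sqrt(13)/13, 0.67, sqrt(3), sqrt(3), 2.68, E, 4, sqrt(19), 5, 8.18, 9]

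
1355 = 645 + 710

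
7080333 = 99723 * 71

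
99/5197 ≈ 0.0190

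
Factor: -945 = -1*3^3*5^1*7^1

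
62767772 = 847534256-784766484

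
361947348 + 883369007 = 1245316355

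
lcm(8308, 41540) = 41540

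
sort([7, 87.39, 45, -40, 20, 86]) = [-40, 7, 20, 45, 86, 87.39]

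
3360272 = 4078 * 824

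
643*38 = 24434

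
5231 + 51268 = 56499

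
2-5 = -3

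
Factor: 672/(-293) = -1 * 2^5 * 3^1 * 7^1 * 293^(-1)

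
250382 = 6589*38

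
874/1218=437/609 ≈ 0.718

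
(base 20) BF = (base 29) 83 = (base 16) EB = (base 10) 235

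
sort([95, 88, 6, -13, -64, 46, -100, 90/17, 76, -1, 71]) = [-100, -64, -13, -1, 90/17, 6, 46, 71, 76, 88, 95]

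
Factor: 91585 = 5^1*13^1*1409^1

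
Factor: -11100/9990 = -1*2^1*3^(-2)*5^1 = -10/9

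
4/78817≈0.0000508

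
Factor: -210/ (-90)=3^ (-1) * 7^1=7/3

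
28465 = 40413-11948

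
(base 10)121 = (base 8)171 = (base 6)321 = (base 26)4h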